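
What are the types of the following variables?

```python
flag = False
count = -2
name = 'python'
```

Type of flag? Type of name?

flag is assigned the constant False, which has type bool; name is assigned a quoted string literal, so it is a str

bool, str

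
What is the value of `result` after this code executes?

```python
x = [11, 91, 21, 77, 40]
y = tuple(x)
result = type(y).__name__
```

x is list; y is tuple; result = 'tuple'

'tuple'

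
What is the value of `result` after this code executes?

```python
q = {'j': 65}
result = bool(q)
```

q = {'j': 65}; result = True

True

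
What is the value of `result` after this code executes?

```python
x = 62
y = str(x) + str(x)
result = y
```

x = 62; y = '6262'; result = '6262'

'6262'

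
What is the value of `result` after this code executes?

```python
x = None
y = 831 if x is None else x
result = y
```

x = None; y = 831; result = 831

831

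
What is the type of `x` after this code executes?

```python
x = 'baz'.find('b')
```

str.find() returns int index

int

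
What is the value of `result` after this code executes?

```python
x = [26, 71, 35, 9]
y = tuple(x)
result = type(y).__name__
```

x is list; y is tuple; result = 'tuple'

'tuple'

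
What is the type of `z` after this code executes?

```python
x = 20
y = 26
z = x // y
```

int // int = int

int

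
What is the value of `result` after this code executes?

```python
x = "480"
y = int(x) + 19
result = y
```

x = '480'; y = 499; result = 499

499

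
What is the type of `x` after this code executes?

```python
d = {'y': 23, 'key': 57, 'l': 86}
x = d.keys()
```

.keys() returns dict_keys view

dict_keys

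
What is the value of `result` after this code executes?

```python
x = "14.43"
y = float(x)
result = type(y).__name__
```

x is str; y is float; result = 'float'

'float'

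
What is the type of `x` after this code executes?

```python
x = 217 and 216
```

'and' with truthy values returns last operand (int)

int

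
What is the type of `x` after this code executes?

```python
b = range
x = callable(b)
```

callable() returns bool

bool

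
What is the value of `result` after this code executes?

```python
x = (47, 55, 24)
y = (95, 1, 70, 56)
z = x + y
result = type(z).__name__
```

x is tuple; y is tuple; z is tuple; result = 'tuple'

'tuple'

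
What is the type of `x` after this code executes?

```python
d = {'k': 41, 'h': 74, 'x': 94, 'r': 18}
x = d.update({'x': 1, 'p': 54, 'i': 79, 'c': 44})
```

dict.update() returns None

NoneType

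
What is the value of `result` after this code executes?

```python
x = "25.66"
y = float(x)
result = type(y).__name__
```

x is str; y is float; result = 'float'

'float'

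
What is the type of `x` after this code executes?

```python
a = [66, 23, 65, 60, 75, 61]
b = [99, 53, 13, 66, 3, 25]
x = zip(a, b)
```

zip() returns a zip object

zip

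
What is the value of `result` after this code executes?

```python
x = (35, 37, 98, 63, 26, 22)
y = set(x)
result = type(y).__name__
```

x is tuple; y is set; result = 'set'

'set'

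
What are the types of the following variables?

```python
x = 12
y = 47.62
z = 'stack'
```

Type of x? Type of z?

x is assigned a bare integer (no decimal point), so it is an int; z is assigned a quoted string literal, so it is a str

int, str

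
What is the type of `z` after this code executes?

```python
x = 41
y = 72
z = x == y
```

Equality comparison returns bool

bool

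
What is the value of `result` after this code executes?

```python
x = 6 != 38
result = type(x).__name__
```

x is bool; result = 'bool'

'bool'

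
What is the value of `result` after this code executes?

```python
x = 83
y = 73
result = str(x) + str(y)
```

x = 83; y = 73; result = '8373'

'8373'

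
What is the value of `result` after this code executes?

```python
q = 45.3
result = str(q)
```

q = 45.3; result = '45.3'

'45.3'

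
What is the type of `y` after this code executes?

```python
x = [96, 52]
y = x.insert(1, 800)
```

list.insert() returns None

NoneType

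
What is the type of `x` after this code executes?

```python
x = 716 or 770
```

'or' returns first truthy value (int)

int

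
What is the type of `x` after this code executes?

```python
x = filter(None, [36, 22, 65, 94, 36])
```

filter() returns a filter object

filter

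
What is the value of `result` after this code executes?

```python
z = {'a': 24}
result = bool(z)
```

z = {'a': 24}; result = True

True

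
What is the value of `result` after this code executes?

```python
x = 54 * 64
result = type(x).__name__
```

x is int; result = 'int'

'int'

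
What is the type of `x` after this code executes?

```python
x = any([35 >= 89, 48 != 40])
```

any() returns bool

bool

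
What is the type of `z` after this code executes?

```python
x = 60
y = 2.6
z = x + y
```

int + float = float

float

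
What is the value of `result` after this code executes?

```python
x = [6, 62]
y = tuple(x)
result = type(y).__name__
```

x is list; y is tuple; result = 'tuple'

'tuple'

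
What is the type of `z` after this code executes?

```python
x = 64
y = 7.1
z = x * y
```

int * float = float

float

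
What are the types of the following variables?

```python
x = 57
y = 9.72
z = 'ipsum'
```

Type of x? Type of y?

x is assigned a bare integer (no decimal point), so it is an int; y is assigned a number with a decimal point, so it is a float

int, float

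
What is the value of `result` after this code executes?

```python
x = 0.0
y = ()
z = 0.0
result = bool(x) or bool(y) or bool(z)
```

x = 0.0; y = (); z = 0.0; result = False

False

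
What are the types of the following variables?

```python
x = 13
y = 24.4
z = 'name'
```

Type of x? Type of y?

x is assigned a bare integer (no decimal point), so it is an int; y is assigned a number with a decimal point, so it is a float

int, float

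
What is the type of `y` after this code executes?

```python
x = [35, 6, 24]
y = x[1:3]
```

Slicing a list returns a list

list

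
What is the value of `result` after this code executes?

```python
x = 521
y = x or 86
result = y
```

x = 521; y = 521; result = 521

521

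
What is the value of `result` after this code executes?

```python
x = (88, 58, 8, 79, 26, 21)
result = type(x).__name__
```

x is tuple; result = 'tuple'

'tuple'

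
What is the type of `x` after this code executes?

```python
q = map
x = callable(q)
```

callable() returns bool

bool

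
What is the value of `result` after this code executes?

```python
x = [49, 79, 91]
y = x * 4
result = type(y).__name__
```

x is list; y is list; result = 'list'

'list'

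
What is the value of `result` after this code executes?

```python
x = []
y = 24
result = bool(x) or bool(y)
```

x = []; y = 24; result = True

True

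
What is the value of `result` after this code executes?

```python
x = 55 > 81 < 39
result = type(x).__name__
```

x is bool; result = 'bool'

'bool'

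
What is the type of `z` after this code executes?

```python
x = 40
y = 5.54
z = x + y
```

int + float = float

float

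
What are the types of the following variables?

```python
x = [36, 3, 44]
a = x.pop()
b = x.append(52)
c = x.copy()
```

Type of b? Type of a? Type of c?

append() returns None; pop() returns element; copy() returns list

NoneType, int, list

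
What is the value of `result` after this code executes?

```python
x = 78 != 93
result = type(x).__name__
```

x is bool; result = 'bool'

'bool'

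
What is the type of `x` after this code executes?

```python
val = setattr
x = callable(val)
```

callable() returns bool

bool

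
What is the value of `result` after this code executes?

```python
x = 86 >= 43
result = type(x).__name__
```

x is bool; result = 'bool'

'bool'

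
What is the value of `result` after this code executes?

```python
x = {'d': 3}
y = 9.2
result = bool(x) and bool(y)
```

x = {'d': 3}; y = 9.2; result = True

True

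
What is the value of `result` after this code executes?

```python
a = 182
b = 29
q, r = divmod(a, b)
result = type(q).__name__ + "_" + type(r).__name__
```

a is int; b is int; q is int; r is int; result = 'int_int'

'int_int'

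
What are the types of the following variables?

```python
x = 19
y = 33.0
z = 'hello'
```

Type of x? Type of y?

x is assigned a bare integer (no decimal point), so it is an int; y is assigned a number with a decimal point, so it is a float

int, float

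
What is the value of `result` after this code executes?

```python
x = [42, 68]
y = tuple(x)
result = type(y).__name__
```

x is list; y is tuple; result = 'tuple'

'tuple'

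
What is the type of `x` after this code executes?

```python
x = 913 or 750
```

'or' returns first truthy value (int)

int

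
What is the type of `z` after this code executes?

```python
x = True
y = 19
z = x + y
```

bool + int = int (bool is subclass of int)

int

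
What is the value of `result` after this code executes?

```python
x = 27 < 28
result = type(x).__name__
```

x is bool; result = 'bool'

'bool'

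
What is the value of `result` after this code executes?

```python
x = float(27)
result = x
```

x = 27.0; result = 27.0

27.0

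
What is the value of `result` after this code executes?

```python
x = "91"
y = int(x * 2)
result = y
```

x = '91'; y = 9191; result = 9191

9191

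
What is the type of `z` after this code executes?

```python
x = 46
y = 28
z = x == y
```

Comparison returns bool

bool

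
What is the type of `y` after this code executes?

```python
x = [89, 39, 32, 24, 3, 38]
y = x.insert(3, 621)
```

list.insert() returns None

NoneType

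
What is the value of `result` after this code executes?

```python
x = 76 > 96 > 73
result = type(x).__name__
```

x is bool; result = 'bool'

'bool'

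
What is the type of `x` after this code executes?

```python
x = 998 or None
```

'or' returns first truthy value

int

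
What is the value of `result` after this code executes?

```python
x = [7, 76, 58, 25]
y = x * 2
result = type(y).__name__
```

x is list; y is list; result = 'list'

'list'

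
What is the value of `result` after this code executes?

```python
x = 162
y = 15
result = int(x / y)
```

x = 162; y = 15; result = 10

10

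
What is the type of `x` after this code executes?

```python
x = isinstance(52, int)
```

isinstance() returns bool

bool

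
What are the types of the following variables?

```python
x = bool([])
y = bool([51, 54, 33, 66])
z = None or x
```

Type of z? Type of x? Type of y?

None or bool returns the bool; bool() returns bool; bool() returns bool

bool, bool, bool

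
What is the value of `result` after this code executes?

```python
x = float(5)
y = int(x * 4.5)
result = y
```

x = 5.0; y = 22; result = 22

22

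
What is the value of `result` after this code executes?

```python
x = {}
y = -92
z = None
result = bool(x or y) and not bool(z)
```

x = {}; y = -92; z = None; result = True

True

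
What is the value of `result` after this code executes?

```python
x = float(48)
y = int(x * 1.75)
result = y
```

x = 48.0; y = 84; result = 84

84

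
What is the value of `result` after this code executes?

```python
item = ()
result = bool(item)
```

item = (); result = False

False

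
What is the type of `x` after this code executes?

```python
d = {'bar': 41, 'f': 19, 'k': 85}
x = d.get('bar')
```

dict.get() returns value type when found

int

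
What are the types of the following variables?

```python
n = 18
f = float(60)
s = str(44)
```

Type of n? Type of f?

n is assigned a bare integer (no decimal point), so it is an int; f is assigned the result of calling float(), which returns a float

int, float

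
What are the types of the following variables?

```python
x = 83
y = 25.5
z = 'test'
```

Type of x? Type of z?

x is assigned a bare integer (no decimal point), so it is an int; z is assigned a quoted string literal, so it is a str

int, str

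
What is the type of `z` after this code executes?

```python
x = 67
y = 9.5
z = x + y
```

int + float = float

float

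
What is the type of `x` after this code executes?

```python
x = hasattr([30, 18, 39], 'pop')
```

hasattr() returns bool

bool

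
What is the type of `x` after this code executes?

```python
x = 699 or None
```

'or' returns first truthy value

int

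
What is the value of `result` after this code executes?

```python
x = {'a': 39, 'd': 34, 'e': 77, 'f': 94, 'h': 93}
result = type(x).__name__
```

x is dict; result = 'dict'

'dict'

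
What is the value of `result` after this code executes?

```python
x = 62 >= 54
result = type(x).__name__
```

x is bool; result = 'bool'

'bool'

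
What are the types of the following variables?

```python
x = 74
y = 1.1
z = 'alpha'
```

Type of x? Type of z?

x is assigned a bare integer (no decimal point), so it is an int; z is assigned a quoted string literal, so it is a str

int, str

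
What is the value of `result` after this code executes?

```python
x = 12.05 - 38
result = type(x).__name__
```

x is float; result = 'float'

'float'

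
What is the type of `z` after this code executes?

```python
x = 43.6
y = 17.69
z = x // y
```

float // float = float

float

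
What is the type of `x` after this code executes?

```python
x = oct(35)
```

oct() returns str representation

str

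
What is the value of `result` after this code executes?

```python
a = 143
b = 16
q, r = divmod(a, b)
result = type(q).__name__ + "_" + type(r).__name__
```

a is int; b is int; q is int; r is int; result = 'int_int'

'int_int'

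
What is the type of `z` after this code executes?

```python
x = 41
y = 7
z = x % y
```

int % int = int

int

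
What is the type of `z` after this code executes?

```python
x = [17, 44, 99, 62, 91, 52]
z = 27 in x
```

'in' operator returns bool

bool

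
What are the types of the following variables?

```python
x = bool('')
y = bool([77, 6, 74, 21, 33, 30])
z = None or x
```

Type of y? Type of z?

bool() returns bool; None or bool returns the bool

bool, bool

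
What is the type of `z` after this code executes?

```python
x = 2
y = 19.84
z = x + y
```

int + float = float

float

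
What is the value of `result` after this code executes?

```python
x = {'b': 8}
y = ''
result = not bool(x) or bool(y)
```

x = {'b': 8}; y = ''; result = False

False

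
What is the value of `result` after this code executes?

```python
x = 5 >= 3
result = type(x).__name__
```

x is bool; result = 'bool'

'bool'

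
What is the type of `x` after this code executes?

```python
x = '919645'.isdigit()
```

str.isdigit() returns bool

bool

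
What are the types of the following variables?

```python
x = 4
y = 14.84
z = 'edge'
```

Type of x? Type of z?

x is assigned a bare integer (no decimal point), so it is an int; z is assigned a quoted string literal, so it is a str

int, str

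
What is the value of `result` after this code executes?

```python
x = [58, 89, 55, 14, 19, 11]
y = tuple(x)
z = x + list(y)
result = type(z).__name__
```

x is list; y is tuple; z is list; result = 'list'

'list'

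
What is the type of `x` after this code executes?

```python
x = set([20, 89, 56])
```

set() constructor returns set

set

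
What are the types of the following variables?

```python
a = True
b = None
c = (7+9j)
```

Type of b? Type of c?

b is assigned None, whose type is NoneType; c is assigned (7+9j), an int plus an imaginary literal (j suffix), which evaluates to complex

NoneType, complex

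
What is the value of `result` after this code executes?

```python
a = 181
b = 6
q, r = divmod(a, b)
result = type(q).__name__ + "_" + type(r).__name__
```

a is int; b is int; q is int; r is int; result = 'int_int'

'int_int'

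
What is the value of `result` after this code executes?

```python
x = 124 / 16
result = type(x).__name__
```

x is float; result = 'float'

'float'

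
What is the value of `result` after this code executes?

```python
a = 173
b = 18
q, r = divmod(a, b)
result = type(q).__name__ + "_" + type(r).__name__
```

a is int; b is int; q is int; r is int; result = 'int_int'

'int_int'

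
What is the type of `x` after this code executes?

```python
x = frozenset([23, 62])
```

frozenset() returns frozenset

frozenset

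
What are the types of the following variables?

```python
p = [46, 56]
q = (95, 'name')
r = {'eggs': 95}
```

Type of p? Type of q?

p is assigned a list literal (square brackets); q is assigned a tuple (parenthesized, comma-separated values)

list, tuple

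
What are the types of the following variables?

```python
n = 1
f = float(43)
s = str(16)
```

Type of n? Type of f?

n is assigned a bare integer (no decimal point), so it is an int; f is assigned the result of calling float(), which returns a float

int, float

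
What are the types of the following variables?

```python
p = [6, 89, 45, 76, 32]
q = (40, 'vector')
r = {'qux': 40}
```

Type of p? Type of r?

p is assigned a list literal (square brackets); r is assigned a dict literal ({key: value})

list, dict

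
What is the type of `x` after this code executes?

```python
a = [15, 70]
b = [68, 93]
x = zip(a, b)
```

zip() returns a zip object

zip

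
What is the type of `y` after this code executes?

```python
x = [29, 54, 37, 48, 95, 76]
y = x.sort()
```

list.sort() returns None (mutates in place)

NoneType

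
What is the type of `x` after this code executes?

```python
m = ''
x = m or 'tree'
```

'or' returns first truthy value (str)

str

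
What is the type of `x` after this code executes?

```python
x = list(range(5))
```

list(range()) returns list

list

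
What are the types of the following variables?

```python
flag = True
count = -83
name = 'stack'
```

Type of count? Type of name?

count is assigned a bare integer (no decimal point), so it is an int; name is assigned a quoted string literal, so it is a str

int, str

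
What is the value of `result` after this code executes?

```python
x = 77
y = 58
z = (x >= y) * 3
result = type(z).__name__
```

x is int; y is int; z is int; result = 'int'

'int'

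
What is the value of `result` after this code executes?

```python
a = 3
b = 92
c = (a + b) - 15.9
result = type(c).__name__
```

a is int; b is int; c is float; result = 'float'

'float'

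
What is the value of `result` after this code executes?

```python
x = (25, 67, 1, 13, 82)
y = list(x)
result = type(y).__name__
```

x is tuple; y is list; result = 'list'

'list'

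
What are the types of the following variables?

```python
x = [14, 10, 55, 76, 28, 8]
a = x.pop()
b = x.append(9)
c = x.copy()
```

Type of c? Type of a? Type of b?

copy() returns list; pop() returns element; append() returns None

list, int, NoneType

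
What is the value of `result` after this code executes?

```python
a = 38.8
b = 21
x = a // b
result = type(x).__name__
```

a is float; b is int; x is float; result = 'float'

'float'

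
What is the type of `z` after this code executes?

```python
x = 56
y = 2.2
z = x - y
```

int - float = float

float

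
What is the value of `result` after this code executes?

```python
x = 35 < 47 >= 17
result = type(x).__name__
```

x is bool; result = 'bool'

'bool'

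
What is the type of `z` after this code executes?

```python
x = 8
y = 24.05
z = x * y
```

int * float = float

float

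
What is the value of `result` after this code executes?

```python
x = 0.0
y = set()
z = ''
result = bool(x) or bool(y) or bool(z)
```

x = 0.0; y = set(); z = ''; result = False

False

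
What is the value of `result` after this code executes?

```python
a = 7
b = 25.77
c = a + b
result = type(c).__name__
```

a is int; b is float; c is float; result = 'float'

'float'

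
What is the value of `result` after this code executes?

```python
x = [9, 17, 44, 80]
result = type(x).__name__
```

x is list; result = 'list'

'list'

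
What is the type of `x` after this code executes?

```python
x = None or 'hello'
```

'or' with None returns the other truthy value (str)

str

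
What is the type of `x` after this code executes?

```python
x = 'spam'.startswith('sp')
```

str.startswith() returns bool

bool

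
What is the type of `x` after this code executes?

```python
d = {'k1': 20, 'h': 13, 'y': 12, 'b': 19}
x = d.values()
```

.values() returns dict_values view

dict_values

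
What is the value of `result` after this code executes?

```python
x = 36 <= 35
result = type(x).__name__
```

x is bool; result = 'bool'

'bool'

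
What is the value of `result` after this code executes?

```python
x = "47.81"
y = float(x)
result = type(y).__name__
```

x is str; y is float; result = 'float'

'float'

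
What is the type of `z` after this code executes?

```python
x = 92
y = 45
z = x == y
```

Equality comparison returns bool

bool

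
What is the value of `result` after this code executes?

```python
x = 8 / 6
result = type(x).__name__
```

x is float; result = 'float'

'float'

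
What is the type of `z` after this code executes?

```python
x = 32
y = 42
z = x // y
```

int // int = int

int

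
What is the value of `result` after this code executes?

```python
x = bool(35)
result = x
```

x = True; result = True

True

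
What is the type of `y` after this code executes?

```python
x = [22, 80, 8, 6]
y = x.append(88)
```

list.append() returns None (mutates in place)

NoneType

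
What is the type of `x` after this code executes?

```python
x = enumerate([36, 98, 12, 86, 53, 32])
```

enumerate() returns an enumerate object

enumerate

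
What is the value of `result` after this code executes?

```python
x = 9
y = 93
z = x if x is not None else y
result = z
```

x = 9; y = 93; z = 9; result = 9

9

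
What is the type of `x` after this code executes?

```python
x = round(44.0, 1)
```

round() with decimal places returns float

float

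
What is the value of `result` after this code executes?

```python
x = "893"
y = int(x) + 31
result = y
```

x = '893'; y = 924; result = 924

924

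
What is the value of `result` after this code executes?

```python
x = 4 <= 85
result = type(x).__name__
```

x is bool; result = 'bool'

'bool'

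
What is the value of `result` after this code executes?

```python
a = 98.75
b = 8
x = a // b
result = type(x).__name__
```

a is float; b is int; x is float; result = 'float'

'float'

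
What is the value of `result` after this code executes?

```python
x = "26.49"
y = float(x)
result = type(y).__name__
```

x is str; y is float; result = 'float'

'float'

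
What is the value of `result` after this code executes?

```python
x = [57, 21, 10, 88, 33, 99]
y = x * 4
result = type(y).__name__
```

x is list; y is list; result = 'list'

'list'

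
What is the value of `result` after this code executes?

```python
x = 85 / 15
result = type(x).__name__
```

x is float; result = 'float'

'float'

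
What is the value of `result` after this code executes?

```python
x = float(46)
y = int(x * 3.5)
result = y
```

x = 46.0; y = 161; result = 161

161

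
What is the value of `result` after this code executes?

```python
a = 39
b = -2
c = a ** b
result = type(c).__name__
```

a is int; b is int; c is float; result = 'float'

'float'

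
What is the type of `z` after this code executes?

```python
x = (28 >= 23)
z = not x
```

'not' returns bool

bool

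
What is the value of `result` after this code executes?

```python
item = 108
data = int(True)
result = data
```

item = 108; data = 1; result = 1

1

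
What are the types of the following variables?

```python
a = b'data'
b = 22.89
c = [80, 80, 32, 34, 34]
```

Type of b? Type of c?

b is assigned a number with a decimal point, so it is a float; c is assigned a list literal (square brackets)

float, list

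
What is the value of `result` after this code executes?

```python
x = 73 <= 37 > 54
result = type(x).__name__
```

x is bool; result = 'bool'

'bool'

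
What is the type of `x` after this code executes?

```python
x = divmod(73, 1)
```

divmod() returns tuple of (quotient, remainder)

tuple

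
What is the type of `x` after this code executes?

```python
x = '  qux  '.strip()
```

str.strip() returns str

str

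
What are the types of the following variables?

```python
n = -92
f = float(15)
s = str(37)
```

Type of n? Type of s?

n is assigned a bare integer (no decimal point), so it is an int; s is assigned the result of calling str(), which returns a str

int, str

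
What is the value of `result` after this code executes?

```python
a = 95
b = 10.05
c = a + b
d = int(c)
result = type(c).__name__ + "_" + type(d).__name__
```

a is int; b is float; c is float; d is int; result = 'float_int'

'float_int'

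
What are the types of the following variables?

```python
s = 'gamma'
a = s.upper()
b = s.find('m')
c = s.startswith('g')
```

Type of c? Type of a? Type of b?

startswith() returns bool; upper() returns str; find() returns int

bool, str, int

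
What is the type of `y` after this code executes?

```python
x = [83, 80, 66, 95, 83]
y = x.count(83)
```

list.count() returns int

int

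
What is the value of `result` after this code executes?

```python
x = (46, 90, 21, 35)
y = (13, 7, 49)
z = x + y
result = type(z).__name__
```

x is tuple; y is tuple; z is tuple; result = 'tuple'

'tuple'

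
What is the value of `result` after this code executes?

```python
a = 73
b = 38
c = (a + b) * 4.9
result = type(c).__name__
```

a is int; b is int; c is float; result = 'float'

'float'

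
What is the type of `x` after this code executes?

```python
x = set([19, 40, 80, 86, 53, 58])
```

set() constructor returns set

set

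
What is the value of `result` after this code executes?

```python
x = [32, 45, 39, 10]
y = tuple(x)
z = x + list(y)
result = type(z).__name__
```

x is list; y is tuple; z is list; result = 'list'

'list'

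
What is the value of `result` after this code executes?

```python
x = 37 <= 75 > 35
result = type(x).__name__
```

x is bool; result = 'bool'

'bool'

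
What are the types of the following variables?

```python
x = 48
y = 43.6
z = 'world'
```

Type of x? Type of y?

x is assigned a bare integer (no decimal point), so it is an int; y is assigned a number with a decimal point, so it is a float

int, float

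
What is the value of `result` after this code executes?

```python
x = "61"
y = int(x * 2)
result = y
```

x = '61'; y = 6161; result = 6161

6161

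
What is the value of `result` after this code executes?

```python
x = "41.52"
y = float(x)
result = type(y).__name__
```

x is str; y is float; result = 'float'

'float'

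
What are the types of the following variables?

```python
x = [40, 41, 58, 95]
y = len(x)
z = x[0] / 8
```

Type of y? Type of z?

len() returns int; int / int = float

int, float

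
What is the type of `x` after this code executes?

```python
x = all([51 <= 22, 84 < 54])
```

all() returns bool

bool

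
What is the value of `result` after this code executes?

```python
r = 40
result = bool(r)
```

r = 40; result = True

True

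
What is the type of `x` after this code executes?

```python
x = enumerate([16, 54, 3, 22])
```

enumerate() returns an enumerate object

enumerate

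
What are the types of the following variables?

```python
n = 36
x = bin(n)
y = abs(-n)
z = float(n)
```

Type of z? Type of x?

float() returns float; bin() returns str

float, str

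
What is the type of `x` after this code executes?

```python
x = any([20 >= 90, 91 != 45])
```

any() returns bool

bool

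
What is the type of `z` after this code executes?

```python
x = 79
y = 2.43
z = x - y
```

int - float = float

float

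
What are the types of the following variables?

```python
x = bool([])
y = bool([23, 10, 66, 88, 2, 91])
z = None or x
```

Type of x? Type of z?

bool() returns bool; None or bool returns the bool

bool, bool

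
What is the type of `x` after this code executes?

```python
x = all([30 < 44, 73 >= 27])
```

all() returns bool

bool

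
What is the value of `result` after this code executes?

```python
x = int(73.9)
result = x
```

x = 73; result = 73

73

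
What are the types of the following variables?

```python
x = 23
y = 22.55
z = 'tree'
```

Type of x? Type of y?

x is assigned a bare integer (no decimal point), so it is an int; y is assigned a number with a decimal point, so it is a float

int, float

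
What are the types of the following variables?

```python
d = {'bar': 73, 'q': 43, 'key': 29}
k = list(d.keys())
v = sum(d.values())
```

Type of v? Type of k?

sum of ints is int; list() converts to list

int, list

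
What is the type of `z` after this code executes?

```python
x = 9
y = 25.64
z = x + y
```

int + float = float

float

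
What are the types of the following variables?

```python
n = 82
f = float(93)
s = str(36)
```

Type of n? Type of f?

n is assigned a bare integer (no decimal point), so it is an int; f is assigned the result of calling float(), which returns a float

int, float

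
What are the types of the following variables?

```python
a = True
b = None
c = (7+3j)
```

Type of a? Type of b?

a is assigned the constant True, which has type bool; b is assigned None, whose type is NoneType

bool, NoneType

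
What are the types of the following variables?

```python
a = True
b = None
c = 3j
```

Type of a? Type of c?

a is assigned the constant True, which has type bool; c is assigned 3j, an imaginary literal (j suffix), which has type complex

bool, complex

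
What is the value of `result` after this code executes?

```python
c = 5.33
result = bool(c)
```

c = 5.33; result = True

True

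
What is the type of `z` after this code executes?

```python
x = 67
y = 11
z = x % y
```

int % int = int

int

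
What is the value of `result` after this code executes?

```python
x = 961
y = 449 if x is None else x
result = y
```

x = 961; y = 961; result = 961

961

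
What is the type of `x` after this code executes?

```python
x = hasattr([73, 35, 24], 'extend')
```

hasattr() returns bool

bool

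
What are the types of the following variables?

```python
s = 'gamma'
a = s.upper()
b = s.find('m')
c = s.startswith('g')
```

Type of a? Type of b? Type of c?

upper() returns str; find() returns int; startswith() returns bool

str, int, bool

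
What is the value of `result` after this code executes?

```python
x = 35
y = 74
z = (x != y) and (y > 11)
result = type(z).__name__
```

x is int; y is int; z is bool; result = 'bool'

'bool'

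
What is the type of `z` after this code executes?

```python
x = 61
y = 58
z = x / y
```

int / int = float

float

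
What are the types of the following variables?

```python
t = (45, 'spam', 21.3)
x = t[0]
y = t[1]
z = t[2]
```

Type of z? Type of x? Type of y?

tuple[2] is float; tuple[0] is int; tuple[1] is str

float, int, str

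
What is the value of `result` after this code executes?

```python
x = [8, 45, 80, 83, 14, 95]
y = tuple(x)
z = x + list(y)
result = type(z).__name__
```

x is list; y is tuple; z is list; result = 'list'

'list'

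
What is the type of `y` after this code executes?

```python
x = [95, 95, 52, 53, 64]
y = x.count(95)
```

list.count() returns int

int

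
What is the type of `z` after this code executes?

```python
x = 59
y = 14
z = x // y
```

int // int = int

int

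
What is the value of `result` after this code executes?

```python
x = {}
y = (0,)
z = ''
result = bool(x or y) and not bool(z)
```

x = {}; y = (0,); z = ''; result = True

True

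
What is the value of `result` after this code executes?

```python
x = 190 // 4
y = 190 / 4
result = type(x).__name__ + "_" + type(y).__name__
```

x is int; y is float; result = 'int_float'

'int_float'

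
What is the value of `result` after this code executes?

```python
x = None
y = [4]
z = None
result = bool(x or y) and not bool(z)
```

x = None; y = [4]; z = None; result = True

True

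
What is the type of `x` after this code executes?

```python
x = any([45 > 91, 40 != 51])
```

any() returns bool

bool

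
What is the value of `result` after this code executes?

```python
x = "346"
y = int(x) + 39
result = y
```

x = '346'; y = 385; result = 385

385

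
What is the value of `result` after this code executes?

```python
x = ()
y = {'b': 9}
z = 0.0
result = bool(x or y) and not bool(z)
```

x = (); y = {'b': 9}; z = 0.0; result = True

True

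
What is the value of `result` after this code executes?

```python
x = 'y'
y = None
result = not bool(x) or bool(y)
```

x = 'y'; y = None; result = False

False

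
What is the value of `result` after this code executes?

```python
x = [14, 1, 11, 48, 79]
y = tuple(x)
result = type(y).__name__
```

x is list; y is tuple; result = 'tuple'

'tuple'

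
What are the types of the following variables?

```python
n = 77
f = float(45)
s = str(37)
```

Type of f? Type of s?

f is assigned the result of calling float(), which returns a float; s is assigned the result of calling str(), which returns a str

float, str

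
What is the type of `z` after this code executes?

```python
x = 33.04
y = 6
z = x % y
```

float % int = float

float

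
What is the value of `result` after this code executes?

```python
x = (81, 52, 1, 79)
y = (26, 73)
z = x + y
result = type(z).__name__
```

x is tuple; y is tuple; z is tuple; result = 'tuple'

'tuple'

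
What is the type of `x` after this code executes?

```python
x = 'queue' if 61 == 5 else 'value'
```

Both branches of conditional are str

str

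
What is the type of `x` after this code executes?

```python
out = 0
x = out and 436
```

'and' returns first falsy value (0 is int)

int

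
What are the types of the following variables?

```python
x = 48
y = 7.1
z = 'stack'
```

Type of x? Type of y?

x is assigned a bare integer (no decimal point), so it is an int; y is assigned a number with a decimal point, so it is a float

int, float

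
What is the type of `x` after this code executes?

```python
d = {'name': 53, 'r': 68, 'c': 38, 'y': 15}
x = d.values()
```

.values() returns dict_values view

dict_values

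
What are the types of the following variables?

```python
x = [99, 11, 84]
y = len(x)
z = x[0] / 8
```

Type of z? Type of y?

int / int = float; len() returns int

float, int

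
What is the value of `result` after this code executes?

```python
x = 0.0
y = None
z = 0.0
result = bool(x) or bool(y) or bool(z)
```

x = 0.0; y = None; z = 0.0; result = False

False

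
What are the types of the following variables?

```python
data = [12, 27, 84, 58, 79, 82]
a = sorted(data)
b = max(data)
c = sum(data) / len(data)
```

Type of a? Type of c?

sorted() returns list; int / int = float

list, float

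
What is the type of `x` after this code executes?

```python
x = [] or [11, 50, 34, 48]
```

'or' returns first truthy value (list)

list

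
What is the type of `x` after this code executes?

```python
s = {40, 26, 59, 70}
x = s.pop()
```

Popping from set[int] returns int

int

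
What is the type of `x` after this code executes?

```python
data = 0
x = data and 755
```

'and' returns first falsy value (0 is int)

int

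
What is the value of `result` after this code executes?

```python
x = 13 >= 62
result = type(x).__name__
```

x is bool; result = 'bool'

'bool'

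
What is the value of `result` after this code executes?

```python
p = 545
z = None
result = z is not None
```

p = 545; z = None; result = False

False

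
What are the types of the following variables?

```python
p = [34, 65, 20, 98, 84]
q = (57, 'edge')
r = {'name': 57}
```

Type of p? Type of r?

p is assigned a list literal (square brackets); r is assigned a dict literal ({key: value})

list, dict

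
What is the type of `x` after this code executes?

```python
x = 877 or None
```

'or' returns first truthy value

int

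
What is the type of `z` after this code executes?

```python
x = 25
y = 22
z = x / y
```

int / int = float

float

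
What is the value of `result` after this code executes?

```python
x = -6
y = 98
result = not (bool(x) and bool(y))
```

x = -6; y = 98; result = False

False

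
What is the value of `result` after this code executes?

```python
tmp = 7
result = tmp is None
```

tmp = 7; result = False

False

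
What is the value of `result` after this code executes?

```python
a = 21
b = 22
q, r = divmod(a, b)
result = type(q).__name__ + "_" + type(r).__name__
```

a is int; b is int; q is int; r is int; result = 'int_int'

'int_int'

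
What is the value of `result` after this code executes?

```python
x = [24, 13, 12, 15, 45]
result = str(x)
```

x = [24, 13, 12, 15, 45]; result = '[24, 13, 12, 15, 45]'

'[24, 13, 12, 15, 45]'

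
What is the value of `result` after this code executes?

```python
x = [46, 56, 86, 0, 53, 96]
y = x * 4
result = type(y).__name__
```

x is list; y is list; result = 'list'

'list'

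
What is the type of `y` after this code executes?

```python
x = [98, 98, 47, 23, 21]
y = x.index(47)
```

list.index() returns int

int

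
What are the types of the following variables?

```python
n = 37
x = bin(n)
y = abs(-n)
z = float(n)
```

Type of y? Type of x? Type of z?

abs() of int returns int; bin() returns str; float() returns float

int, str, float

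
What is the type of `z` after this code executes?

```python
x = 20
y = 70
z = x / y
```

int / int = float

float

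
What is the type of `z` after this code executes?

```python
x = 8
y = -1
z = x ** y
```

int ** negative = float

float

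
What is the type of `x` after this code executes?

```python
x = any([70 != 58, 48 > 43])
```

any() returns bool

bool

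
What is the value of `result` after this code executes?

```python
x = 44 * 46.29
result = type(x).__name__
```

x is float; result = 'float'

'float'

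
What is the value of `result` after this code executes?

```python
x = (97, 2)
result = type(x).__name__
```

x is tuple; result = 'tuple'

'tuple'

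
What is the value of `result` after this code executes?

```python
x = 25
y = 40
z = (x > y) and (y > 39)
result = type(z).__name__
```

x is int; y is int; z is bool; result = 'bool'

'bool'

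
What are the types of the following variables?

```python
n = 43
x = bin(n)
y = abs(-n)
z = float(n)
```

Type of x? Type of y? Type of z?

bin() returns str; abs() of int returns int; float() returns float

str, int, float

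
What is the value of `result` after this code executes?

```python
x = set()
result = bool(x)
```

x = set(); result = False

False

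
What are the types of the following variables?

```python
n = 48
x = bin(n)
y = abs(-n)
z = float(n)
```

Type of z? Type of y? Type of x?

float() returns float; abs() of int returns int; bin() returns str

float, int, str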